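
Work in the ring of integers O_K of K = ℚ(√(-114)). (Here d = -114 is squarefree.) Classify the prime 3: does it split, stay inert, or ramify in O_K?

-114 mod 4 = 2, hence disc K = 4·(-114) = -456 and O_K = ℤ[√-114].
3 divides disc(K) = -456, so 3 ramifies.

ramifies in O_K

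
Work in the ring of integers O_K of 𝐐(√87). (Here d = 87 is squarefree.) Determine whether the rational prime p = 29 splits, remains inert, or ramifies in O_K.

ramified

87 mod 4 = 3, hence disc K = 4·87 = 348 and O_K = ℤ[√87].
disc(K) = 348 = 29·12, so p = 29 is ramified.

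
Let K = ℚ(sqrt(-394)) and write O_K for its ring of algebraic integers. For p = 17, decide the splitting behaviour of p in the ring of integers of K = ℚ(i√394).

inert — (17) stays prime in O_K

Since -394 ≢ 1 mod 4, the ring of integers is ℤ[√-394] with discriminant 4·(-394) = -1576.
Since gcd(17, -1576) = 1 the prime 17 does not ramify.
Legendre symbol by Euler's criterion: (-394/17) ≡ (-394)^8 ≡ 16 (mod 17), i.e. (-394/17) = -1.
Legendre symbol -1 ⇒ 17 is inert.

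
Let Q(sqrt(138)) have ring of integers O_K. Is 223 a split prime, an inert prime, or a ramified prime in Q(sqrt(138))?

split

d = 138 ≡ 2 (mod 4), so O_K = ℤ[√138] and disc(K) = 4d = 552.
disc(K) = 552 is not divisible by 223; 223 is unramified.
(138/223) = 138^111 mod 223 = 1, giving Legendre symbol 1.
Legendre symbol 1 ⇒ 223 is split.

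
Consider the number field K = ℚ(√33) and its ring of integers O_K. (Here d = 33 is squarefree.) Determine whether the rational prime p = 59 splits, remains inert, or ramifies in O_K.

remains prime (inert)

33 mod 4 = 1, hence disc K = 33 and O_K = ℤ[(1+√33)/2].
disc(K) = 33 is not divisible by 59; 59 is unramified.
Euler's criterion: 33^29 mod 59 = 58. Thus (33|59) = -1.
d is a non-residue mod p, hence 59 remains inert in O_K.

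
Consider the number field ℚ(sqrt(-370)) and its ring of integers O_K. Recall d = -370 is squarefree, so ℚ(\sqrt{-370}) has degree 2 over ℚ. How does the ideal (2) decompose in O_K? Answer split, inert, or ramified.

Since -370 ≢ 1 mod 4, the ring of integers is ℤ[√-370] with discriminant 4·(-370) = -1480.
Ramification test: 2 | -1480. The prime 2 ramifies in K.

ramified — (2) = 𝔭²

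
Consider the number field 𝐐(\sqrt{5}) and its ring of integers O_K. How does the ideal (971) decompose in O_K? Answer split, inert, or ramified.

Since 5 ≡ 1 mod 4, the ring of integers is ℤ[(1+√5)/2] with discriminant 5.
Since gcd(971, 5) = 1 the prime 971 does not ramify.
Euler's criterion: 5^485 mod 971 = 1. Thus (5|971) = 1.
d is a quadratic residue mod p, hence 971 splits in O_K.

split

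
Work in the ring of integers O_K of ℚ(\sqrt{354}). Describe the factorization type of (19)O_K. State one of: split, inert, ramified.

d = 354 ≡ 2 (mod 4), so O_K = ℤ[√354] and disc(K) = 4d = 1416.
disc(K) = 1416 is not divisible by 19; 19 is unramified.
Legendre symbol by Euler's criterion: (354/19) ≡ 354^9 ≡ 18 (mod 19), i.e. (354/19) = -1.
d is a non-residue mod p, hence 19 remains inert in O_K.

remains prime (inert)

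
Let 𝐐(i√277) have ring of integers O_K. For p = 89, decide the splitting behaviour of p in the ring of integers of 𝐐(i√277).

split

Since -277 ≢ 1 mod 4, the ring of integers is ℤ[√-277] with discriminant 4·(-277) = -1108.
Since gcd(89, -1108) = 1 the prime 89 does not ramify.
Legendre symbol by Euler's criterion: (-277/89) ≡ (-277)^44 ≡ 1 (mod 89), i.e. (-277/89) = 1.
Legendre symbol 1 ⇒ 89 is split.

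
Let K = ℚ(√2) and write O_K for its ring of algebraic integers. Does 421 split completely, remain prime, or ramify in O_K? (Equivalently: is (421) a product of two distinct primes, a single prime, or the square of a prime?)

p is inert

d = 2 ≡ 2 (mod 4), so O_K = ℤ[√2] and disc(K) = 4d = 8.
disc(K) = 8 is not divisible by 421; 421 is unramified.
Euler's criterion: 2^210 mod 421 = 420. Thus (2|421) = -1.
(2/421) = -1, so 421 is inert.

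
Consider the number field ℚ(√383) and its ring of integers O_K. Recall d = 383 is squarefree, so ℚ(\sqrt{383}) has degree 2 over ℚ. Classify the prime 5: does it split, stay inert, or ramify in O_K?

p is inert

383 mod 4 = 3, hence disc K = 4·383 = 1532 and O_K = ℤ[√383].
5 ∤ 1532, so 5 is unramified.
Legendre symbol by Euler's criterion: (383/5) ≡ 383^2 ≡ 4 (mod 5), i.e. (383/5) = -1.
(383/5) = -1, so 5 is inert.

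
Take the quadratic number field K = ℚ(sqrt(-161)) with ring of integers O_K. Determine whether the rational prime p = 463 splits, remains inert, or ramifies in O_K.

remains prime (inert)

Since -161 ≢ 1 mod 4, the ring of integers is ℤ[√-161] with discriminant 4·(-161) = -644.
Since gcd(463, -644) = 1 the prime 463 does not ramify.
Legendre symbol by Euler's criterion: (-161/463) ≡ (-161)^231 ≡ 462 (mod 463), i.e. (-161/463) = -1.
Legendre symbol -1 ⇒ 463 is inert.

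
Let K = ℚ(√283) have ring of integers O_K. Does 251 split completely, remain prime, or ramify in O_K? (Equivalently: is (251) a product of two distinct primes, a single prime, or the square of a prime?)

251 remains inert

283 mod 4 = 3, hence disc K = 4·283 = 1132 and O_K = ℤ[√283].
disc(K) = 1132 is not divisible by 251; 251 is unramified.
Legendre symbol by Euler's criterion: (283/251) ≡ 283^125 ≡ 250 (mod 251), i.e. (283/251) = -1.
(283/251) = -1, so 251 is inert.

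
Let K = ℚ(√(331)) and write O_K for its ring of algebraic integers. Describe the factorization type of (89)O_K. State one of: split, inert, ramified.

d = 331 ≡ 3 (mod 4), so O_K = ℤ[√331] and disc(K) = 4d = 1324.
Since gcd(89, 1324) = 1 the prime 89 does not ramify.
Legendre symbol by Euler's criterion: (331/89) ≡ 331^44 ≡ 1 (mod 89), i.e. (331/89) = 1.
Legendre symbol 1 ⇒ 89 is split.

89 splits in O_K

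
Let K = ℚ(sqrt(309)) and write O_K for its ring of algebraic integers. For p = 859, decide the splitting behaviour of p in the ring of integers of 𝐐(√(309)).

309 mod 4 = 1, hence disc K = 309 and O_K = ℤ[(1+√309)/2].
Since gcd(859, 309) = 1 the prime 859 does not ramify.
Euler's criterion: 309^429 mod 859 = 858. Thus (309|859) = -1.
d is a non-residue mod p, hence 859 remains inert in O_K.

remains prime (inert)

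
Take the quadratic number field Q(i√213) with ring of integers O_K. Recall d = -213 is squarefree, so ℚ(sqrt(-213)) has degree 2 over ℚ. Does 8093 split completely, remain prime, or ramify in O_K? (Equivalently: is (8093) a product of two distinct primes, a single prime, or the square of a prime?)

Since -213 ≢ 1 mod 4, the ring of integers is ℤ[√-213] with discriminant 4·(-213) = -852.
Since gcd(8093, -852) = 1 the prime 8093 does not ramify.
Euler's criterion: (-213)^4046 mod 8093 = 1. Thus (-213|8093) = 1.
d is a quadratic residue mod p, hence 8093 splits in O_K.

8093 splits in O_K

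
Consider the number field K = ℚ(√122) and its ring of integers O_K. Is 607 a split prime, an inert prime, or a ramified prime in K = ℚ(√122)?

Since 122 ≢ 1 mod 4, the ring of integers is ℤ[√122] with discriminant 4·122 = 488.
Since gcd(607, 488) = 1 the prime 607 does not ramify.
(122/607) = 122^303 mod 607 = 1, giving Legendre symbol 1.
(122/607) = 1, so 607 splits.

607 splits in O_K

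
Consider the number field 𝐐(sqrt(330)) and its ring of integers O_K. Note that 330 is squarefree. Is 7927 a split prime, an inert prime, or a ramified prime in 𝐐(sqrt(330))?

d = 330 ≡ 2 (mod 4), so O_K = ℤ[√330] and disc(K) = 4d = 1320.
Since gcd(7927, 1320) = 1 the prime 7927 does not ramify.
Legendre symbol by Euler's criterion: (330/7927) ≡ 330^3963 ≡ 1 (mod 7927), i.e. (330/7927) = 1.
d is a quadratic residue mod p, hence 7927 splits in O_K.

splits completely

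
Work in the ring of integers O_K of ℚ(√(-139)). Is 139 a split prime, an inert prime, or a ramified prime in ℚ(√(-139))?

Since -139 ≡ 1 mod 4, the ring of integers is ℤ[(1+√-139)/2] with discriminant -139.
disc(K) = -139 = 139·(-1), so p = 139 is ramified.

ramifies in O_K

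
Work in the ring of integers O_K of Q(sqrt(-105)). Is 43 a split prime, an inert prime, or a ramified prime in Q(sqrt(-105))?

p splits

d = -105 ≡ 3 (mod 4), so O_K = ℤ[√-105] and disc(K) = 4d = -420.
disc(K) = -420 is not divisible by 43; 43 is unramified.
Compute (-105/43) via Euler: 24^((43-1)/2) mod 43 = 1, so (-105/43) = 1.
d is a quadratic residue mod p, hence 43 splits in O_K.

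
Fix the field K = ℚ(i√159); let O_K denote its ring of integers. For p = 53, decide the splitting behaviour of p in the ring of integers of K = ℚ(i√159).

53 is ramified

d = -159 ≡ 1 (mod 4), so O_K = ℤ[(1+√-159)/2] and disc(K) = d = -159.
disc(K) = -159 = 53·(-3), so p = 53 is ramified.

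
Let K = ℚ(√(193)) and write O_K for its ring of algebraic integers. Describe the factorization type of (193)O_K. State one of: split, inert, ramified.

ramified

d = 193 ≡ 1 (mod 4), so O_K = ℤ[(1+√193)/2] and disc(K) = d = 193.
disc(K) = 193 = 193·1, so p = 193 is ramified.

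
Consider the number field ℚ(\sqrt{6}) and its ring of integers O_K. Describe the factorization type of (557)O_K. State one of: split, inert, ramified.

d = 6 ≡ 2 (mod 4), so O_K = ℤ[√6] and disc(K) = 4d = 24.
disc(K) = 24 is not divisible by 557; 557 is unramified.
(6/557) = 6^278 mod 557 = 1, giving Legendre symbol 1.
Legendre symbol 1 ⇒ 557 is split.

split — (557) = 𝔭₁𝔭₂ with 𝔭₁ ≠ 𝔭₂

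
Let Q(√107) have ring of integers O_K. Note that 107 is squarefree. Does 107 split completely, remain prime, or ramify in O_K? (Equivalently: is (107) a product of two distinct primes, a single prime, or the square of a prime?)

Since 107 ≢ 1 mod 4, the ring of integers is ℤ[√107] with discriminant 4·107 = 428.
Ramification test: 107 | 428. The prime 107 ramifies in K.

p ramifies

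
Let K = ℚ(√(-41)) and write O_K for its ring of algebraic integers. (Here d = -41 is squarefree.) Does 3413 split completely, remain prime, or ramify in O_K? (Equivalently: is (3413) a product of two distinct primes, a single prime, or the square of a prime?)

splits completely

d = -41 ≡ 3 (mod 4), so O_K = ℤ[√-41] and disc(K) = 4d = -164.
Since gcd(3413, -164) = 1 the prime 3413 does not ramify.
Euler's criterion: (-41)^1706 mod 3413 = 1. Thus (-41|3413) = 1.
d is a quadratic residue mod p, hence 3413 splits in O_K.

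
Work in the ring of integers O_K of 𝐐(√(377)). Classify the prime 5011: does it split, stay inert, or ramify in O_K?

d = 377 ≡ 1 (mod 4), so O_K = ℤ[(1+√377)/2] and disc(K) = d = 377.
Since gcd(5011, 377) = 1 the prime 5011 does not ramify.
Legendre symbol by Euler's criterion: (377/5011) ≡ 377^2505 ≡ 5010 (mod 5011), i.e. (377/5011) = -1.
(377/5011) = -1, so 5011 is inert.

5011 remains inert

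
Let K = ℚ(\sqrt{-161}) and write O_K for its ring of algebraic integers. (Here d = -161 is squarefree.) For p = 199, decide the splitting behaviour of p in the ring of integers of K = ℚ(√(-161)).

d = -161 ≡ 3 (mod 4), so O_K = ℤ[√-161] and disc(K) = 4d = -644.
199 ∤ -644, so 199 is unramified.
(-161/199) = 38^99 mod 199 = 198, giving Legendre symbol -1.
d is a non-residue mod p, hence 199 remains inert in O_K.

199 remains inert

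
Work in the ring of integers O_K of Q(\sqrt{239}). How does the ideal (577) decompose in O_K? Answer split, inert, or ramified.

p splits

239 mod 4 = 3, hence disc K = 4·239 = 956 and O_K = ℤ[√239].
Since gcd(577, 956) = 1 the prime 577 does not ramify.
(239/577) = 239^288 mod 577 = 1, giving Legendre symbol 1.
d is a quadratic residue mod p, hence 577 splits in O_K.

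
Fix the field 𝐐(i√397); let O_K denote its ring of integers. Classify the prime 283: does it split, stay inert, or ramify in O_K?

283 splits in O_K

Since -397 ≢ 1 mod 4, the ring of integers is ℤ[√-397] with discriminant 4·(-397) = -1588.
Since gcd(283, -1588) = 1 the prime 283 does not ramify.
Compute (-397/283) via Euler: 169^((283-1)/2) mod 283 = 1, so (-397/283) = 1.
(-397/283) = 1, so 283 splits.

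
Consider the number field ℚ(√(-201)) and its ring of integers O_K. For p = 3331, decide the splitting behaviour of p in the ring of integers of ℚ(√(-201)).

-201 mod 4 = 3, hence disc K = 4·(-201) = -804 and O_K = ℤ[√-201].
disc(K) = -804 is not divisible by 3331; 3331 is unramified.
Euler's criterion: (-201)^1665 mod 3331 = 1. Thus (-201|3331) = 1.
Legendre symbol 1 ⇒ 3331 is split.

3331 splits in O_K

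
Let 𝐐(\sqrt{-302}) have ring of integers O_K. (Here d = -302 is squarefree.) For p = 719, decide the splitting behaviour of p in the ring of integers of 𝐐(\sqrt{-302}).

inert — (719) stays prime in O_K

Since -302 ≢ 1 mod 4, the ring of integers is ℤ[√-302] with discriminant 4·(-302) = -1208.
719 ∤ -1208, so 719 is unramified.
(-302/719) = 417^359 mod 719 = 718, giving Legendre symbol -1.
d is a non-residue mod p, hence 719 remains inert in O_K.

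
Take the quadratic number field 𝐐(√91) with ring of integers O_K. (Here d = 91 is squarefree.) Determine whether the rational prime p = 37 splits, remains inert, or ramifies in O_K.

p is inert

Since 91 ≢ 1 mod 4, the ring of integers is ℤ[√91] with discriminant 4·91 = 364.
disc(K) = 364 is not divisible by 37; 37 is unramified.
Compute (91/37) via Euler: 17^((37-1)/2) mod 37 = 36, so (91/37) = -1.
d is a non-residue mod p, hence 37 remains inert in O_K.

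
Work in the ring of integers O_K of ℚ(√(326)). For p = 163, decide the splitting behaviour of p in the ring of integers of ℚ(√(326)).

ramifies in O_K

d = 326 ≡ 2 (mod 4), so O_K = ℤ[√326] and disc(K) = 4d = 1304.
disc(K) = 1304 = 163·8, so p = 163 is ramified.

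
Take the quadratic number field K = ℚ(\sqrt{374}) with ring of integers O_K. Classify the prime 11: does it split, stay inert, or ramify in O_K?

ramified

d = 374 ≡ 2 (mod 4), so O_K = ℤ[√374] and disc(K) = 4d = 1496.
11 divides disc(K) = 1496, so 11 ramifies.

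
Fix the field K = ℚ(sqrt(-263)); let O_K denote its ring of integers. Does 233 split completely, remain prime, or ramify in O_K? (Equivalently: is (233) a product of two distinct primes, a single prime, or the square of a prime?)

Since -263 ≡ 1 mod 4, the ring of integers is ℤ[(1+√-263)/2] with discriminant -263.
disc(K) = -263 is not divisible by 233; 233 is unramified.
Euler's criterion: (-263)^116 mod 233 = 1. Thus (-263|233) = 1.
d is a quadratic residue mod p, hence 233 splits in O_K.

split — (233) = 𝔭₁𝔭₂ with 𝔭₁ ≠ 𝔭₂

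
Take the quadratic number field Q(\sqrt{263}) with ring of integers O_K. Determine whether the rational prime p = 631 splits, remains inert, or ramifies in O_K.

inert

d = 263 ≡ 3 (mod 4), so O_K = ℤ[√263] and disc(K) = 4d = 1052.
disc(K) = 1052 is not divisible by 631; 631 is unramified.
Legendre symbol by Euler's criterion: (263/631) ≡ 263^315 ≡ 630 (mod 631), i.e. (263/631) = -1.
d is a non-residue mod p, hence 631 remains inert in O_K.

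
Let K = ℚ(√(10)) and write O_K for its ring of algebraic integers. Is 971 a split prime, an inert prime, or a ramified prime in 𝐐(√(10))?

p is inert

Since 10 ≢ 1 mod 4, the ring of integers is ℤ[√10] with discriminant 4·10 = 40.
Since gcd(971, 40) = 1 the prime 971 does not ramify.
Compute (10/971) via Euler: 10^((971-1)/2) mod 971 = 970, so (10/971) = -1.
Legendre symbol -1 ⇒ 971 is inert.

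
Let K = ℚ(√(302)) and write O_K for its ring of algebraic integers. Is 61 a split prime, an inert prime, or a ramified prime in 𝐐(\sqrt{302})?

61 splits in O_K

Since 302 ≢ 1 mod 4, the ring of integers is ℤ[√302] with discriminant 4·302 = 1208.
disc(K) = 1208 is not divisible by 61; 61 is unramified.
Euler's criterion: 302^30 mod 61 = 1. Thus (302|61) = 1.
Legendre symbol 1 ⇒ 61 is split.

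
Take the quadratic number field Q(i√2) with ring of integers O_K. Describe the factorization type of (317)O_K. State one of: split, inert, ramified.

d = -2 ≡ 2 (mod 4), so O_K = ℤ[√-2] and disc(K) = 4d = -8.
317 ∤ -8, so 317 is unramified.
(-2/317) = 315^158 mod 317 = 316, giving Legendre symbol -1.
d is a non-residue mod p, hence 317 remains inert in O_K.

p is inert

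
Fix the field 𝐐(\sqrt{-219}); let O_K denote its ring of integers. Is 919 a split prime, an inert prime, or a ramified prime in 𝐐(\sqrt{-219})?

p is inert

-219 mod 4 = 1, hence disc K = -219 and O_K = ℤ[(1+√-219)/2].
919 ∤ -219, so 919 is unramified.
(-219/919) = 700^459 mod 919 = 918, giving Legendre symbol -1.
(-219/919) = -1, so 919 is inert.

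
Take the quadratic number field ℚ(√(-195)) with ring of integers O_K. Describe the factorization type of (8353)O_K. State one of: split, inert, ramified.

-195 mod 4 = 1, hence disc K = -195 and O_K = ℤ[(1+√-195)/2].
8353 ∤ -195, so 8353 is unramified.
Euler's criterion: (-195)^4176 mod 8353 = 1. Thus (-195|8353) = 1.
(-195/8353) = 1, so 8353 splits.

p splits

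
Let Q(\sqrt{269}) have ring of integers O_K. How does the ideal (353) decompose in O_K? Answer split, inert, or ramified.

d = 269 ≡ 1 (mod 4), so O_K = ℤ[(1+√269)/2] and disc(K) = d = 269.
353 ∤ 269, so 353 is unramified.
Compute (269/353) via Euler: 269^((353-1)/2) mod 353 = 1, so (269/353) = 1.
Legendre symbol 1 ⇒ 353 is split.

splits completely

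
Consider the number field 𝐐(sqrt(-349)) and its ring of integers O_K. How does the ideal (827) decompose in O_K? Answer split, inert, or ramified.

d = -349 ≡ 3 (mod 4), so O_K = ℤ[√-349] and disc(K) = 4d = -1396.
disc(K) = -1396 is not divisible by 827; 827 is unramified.
Compute (-349/827) via Euler: 478^((827-1)/2) mod 827 = 1, so (-349/827) = 1.
d is a quadratic residue mod p, hence 827 splits in O_K.

827 splits in O_K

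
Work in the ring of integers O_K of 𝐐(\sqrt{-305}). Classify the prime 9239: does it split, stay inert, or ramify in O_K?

-305 mod 4 = 3, hence disc K = 4·(-305) = -1220 and O_K = ℤ[√-305].
disc(K) = -1220 is not divisible by 9239; 9239 is unramified.
Compute (-305/9239) via Euler: 8934^((9239-1)/2) mod 9239 = 1, so (-305/9239) = 1.
(-305/9239) = 1, so 9239 splits.

split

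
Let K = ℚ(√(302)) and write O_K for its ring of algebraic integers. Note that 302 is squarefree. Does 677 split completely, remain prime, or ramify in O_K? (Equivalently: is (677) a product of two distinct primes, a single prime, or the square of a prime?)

677 splits in O_K

302 mod 4 = 2, hence disc K = 4·302 = 1208 and O_K = ℤ[√302].
disc(K) = 1208 is not divisible by 677; 677 is unramified.
(302/677) = 302^338 mod 677 = 1, giving Legendre symbol 1.
d is a quadratic residue mod p, hence 677 splits in O_K.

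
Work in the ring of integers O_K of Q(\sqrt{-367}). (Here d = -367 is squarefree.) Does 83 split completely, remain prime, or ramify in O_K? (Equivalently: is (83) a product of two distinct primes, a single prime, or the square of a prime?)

Since -367 ≡ 1 mod 4, the ring of integers is ℤ[(1+√-367)/2] with discriminant -367.
Since gcd(83, -367) = 1 the prime 83 does not ramify.
(-367/83) = 48^41 mod 83 = 1, giving Legendre symbol 1.
d is a quadratic residue mod p, hence 83 splits in O_K.

83 splits in O_K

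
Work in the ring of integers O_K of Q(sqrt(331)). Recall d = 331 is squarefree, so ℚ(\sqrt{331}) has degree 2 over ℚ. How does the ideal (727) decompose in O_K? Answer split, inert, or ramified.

331 mod 4 = 3, hence disc K = 4·331 = 1324 and O_K = ℤ[√331].
disc(K) = 1324 is not divisible by 727; 727 is unramified.
(331/727) = 331^363 mod 727 = 1, giving Legendre symbol 1.
(331/727) = 1, so 727 splits.

splits completely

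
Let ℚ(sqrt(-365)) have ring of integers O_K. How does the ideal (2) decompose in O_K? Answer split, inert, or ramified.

ramified

d = -365 ≡ 3 (mod 4), so O_K = ℤ[√-365] and disc(K) = 4d = -1460.
disc(K) = -1460 = 2·(-730), so p = 2 is ramified.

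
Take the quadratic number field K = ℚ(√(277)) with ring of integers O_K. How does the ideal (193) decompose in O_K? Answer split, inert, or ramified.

split — (193) = 𝔭₁𝔭₂ with 𝔭₁ ≠ 𝔭₂

Since 277 ≡ 1 mod 4, the ring of integers is ℤ[(1+√277)/2] with discriminant 277.
Since gcd(193, 277) = 1 the prime 193 does not ramify.
Compute (277/193) via Euler: 84^((193-1)/2) mod 193 = 1, so (277/193) = 1.
d is a quadratic residue mod p, hence 193 splits in O_K.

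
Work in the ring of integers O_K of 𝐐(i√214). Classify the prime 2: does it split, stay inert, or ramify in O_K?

ramifies in O_K

-214 mod 4 = 2, hence disc K = 4·(-214) = -856 and O_K = ℤ[√-214].
disc(K) = -856 = 2·(-428), so p = 2 is ramified.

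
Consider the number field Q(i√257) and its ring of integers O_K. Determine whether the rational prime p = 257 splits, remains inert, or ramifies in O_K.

-257 mod 4 = 3, hence disc K = 4·(-257) = -1028 and O_K = ℤ[√-257].
Ramification test: 257 | -1028. The prime 257 ramifies in K.

ramified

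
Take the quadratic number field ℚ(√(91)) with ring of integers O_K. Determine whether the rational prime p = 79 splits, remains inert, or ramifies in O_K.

91 mod 4 = 3, hence disc K = 4·91 = 364 and O_K = ℤ[√91].
Since gcd(79, 364) = 1 the prime 79 does not ramify.
Euler's criterion: 91^39 mod 79 = 78. Thus (91|79) = -1.
d is a non-residue mod p, hence 79 remains inert in O_K.

remains prime (inert)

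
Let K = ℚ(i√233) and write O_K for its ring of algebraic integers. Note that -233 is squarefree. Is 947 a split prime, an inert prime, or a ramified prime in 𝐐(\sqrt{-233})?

inert — (947) stays prime in O_K

d = -233 ≡ 3 (mod 4), so O_K = ℤ[√-233] and disc(K) = 4d = -932.
disc(K) = -932 is not divisible by 947; 947 is unramified.
Compute (-233/947) via Euler: 714^((947-1)/2) mod 947 = 946, so (-233/947) = -1.
d is a non-residue mod p, hence 947 remains inert in O_K.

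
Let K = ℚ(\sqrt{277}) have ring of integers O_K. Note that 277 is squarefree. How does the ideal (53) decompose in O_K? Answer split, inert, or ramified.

53 remains inert

Since 277 ≡ 1 mod 4, the ring of integers is ℤ[(1+√277)/2] with discriminant 277.
Since gcd(53, 277) = 1 the prime 53 does not ramify.
Compute (277/53) via Euler: 12^((53-1)/2) mod 53 = 52, so (277/53) = -1.
(277/53) = -1, so 53 is inert.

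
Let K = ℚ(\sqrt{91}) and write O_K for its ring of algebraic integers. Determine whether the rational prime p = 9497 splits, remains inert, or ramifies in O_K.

9497 splits in O_K

Since 91 ≢ 1 mod 4, the ring of integers is ℤ[√91] with discriminant 4·91 = 364.
disc(K) = 364 is not divisible by 9497; 9497 is unramified.
Legendre symbol by Euler's criterion: (91/9497) ≡ 91^4748 ≡ 1 (mod 9497), i.e. (91/9497) = 1.
Legendre symbol 1 ⇒ 9497 is split.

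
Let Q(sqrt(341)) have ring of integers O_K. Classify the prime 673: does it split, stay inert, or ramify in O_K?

341 mod 4 = 1, hence disc K = 341 and O_K = ℤ[(1+√341)/2].
Since gcd(673, 341) = 1 the prime 673 does not ramify.
Euler's criterion: 341^336 mod 673 = 1. Thus (341|673) = 1.
Legendre symbol 1 ⇒ 673 is split.

p splits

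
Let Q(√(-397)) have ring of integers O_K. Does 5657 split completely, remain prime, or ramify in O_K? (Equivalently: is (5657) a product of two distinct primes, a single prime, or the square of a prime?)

p splits

Since -397 ≢ 1 mod 4, the ring of integers is ℤ[√-397] with discriminant 4·(-397) = -1588.
disc(K) = -1588 is not divisible by 5657; 5657 is unramified.
Legendre symbol by Euler's criterion: (-397/5657) ≡ (-397)^2828 ≡ 1 (mod 5657), i.e. (-397/5657) = 1.
d is a quadratic residue mod p, hence 5657 splits in O_K.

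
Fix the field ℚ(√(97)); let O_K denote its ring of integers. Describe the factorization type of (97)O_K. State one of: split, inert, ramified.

ramified — (97) = 𝔭²

Since 97 ≡ 1 mod 4, the ring of integers is ℤ[(1+√97)/2] with discriminant 97.
disc(K) = 97 = 97·1, so p = 97 is ramified.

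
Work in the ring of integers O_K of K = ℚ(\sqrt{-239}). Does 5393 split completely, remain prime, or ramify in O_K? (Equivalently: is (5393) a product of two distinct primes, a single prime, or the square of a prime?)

Since -239 ≡ 1 mod 4, the ring of integers is ℤ[(1+√-239)/2] with discriminant -239.
disc(K) = -239 is not divisible by 5393; 5393 is unramified.
(-239/5393) = 5154^2696 mod 5393 = 1, giving Legendre symbol 1.
d is a quadratic residue mod p, hence 5393 splits in O_K.

splits completely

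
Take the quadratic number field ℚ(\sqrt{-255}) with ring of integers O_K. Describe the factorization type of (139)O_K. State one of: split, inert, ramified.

p is inert

Since -255 ≡ 1 mod 4, the ring of integers is ℤ[(1+√-255)/2] with discriminant -255.
139 ∤ -255, so 139 is unramified.
Legendre symbol by Euler's criterion: (-255/139) ≡ (-255)^69 ≡ 138 (mod 139), i.e. (-255/139) = -1.
Legendre symbol -1 ⇒ 139 is inert.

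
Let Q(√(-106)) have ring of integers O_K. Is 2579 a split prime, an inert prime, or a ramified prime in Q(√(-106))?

2579 remains inert

d = -106 ≡ 2 (mod 4), so O_K = ℤ[√-106] and disc(K) = 4d = -424.
disc(K) = -424 is not divisible by 2579; 2579 is unramified.
Legendre symbol by Euler's criterion: (-106/2579) ≡ (-106)^1289 ≡ 2578 (mod 2579), i.e. (-106/2579) = -1.
(-106/2579) = -1, so 2579 is inert.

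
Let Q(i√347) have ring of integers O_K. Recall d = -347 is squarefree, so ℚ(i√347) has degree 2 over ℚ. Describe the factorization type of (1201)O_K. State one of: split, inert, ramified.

Since -347 ≡ 1 mod 4, the ring of integers is ℤ[(1+√-347)/2] with discriminant -347.
disc(K) = -347 is not divisible by 1201; 1201 is unramified.
Legendre symbol by Euler's criterion: (-347/1201) ≡ (-347)^600 ≡ 1 (mod 1201), i.e. (-347/1201) = 1.
Legendre symbol 1 ⇒ 1201 is split.

1201 splits in O_K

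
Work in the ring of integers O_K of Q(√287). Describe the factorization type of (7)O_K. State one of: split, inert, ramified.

ramified — (7) = 𝔭²

287 mod 4 = 3, hence disc K = 4·287 = 1148 and O_K = ℤ[√287].
7 divides disc(K) = 1148, so 7 ramifies.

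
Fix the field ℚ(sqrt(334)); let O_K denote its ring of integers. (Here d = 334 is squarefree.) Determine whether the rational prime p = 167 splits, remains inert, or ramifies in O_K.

p ramifies

334 mod 4 = 2, hence disc K = 4·334 = 1336 and O_K = ℤ[√334].
Ramification test: 167 | 1336. The prime 167 ramifies in K.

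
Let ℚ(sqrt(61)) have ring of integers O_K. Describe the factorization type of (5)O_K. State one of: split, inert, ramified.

split

d = 61 ≡ 1 (mod 4), so O_K = ℤ[(1+√61)/2] and disc(K) = d = 61.
5 ∤ 61, so 5 is unramified.
Legendre symbol by Euler's criterion: (61/5) ≡ 61^2 ≡ 1 (mod 5), i.e. (61/5) = 1.
d is a quadratic residue mod p, hence 5 splits in O_K.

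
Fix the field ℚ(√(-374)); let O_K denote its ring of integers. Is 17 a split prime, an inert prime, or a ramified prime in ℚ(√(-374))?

-374 mod 4 = 2, hence disc K = 4·(-374) = -1496 and O_K = ℤ[√-374].
Ramification test: 17 | -1496. The prime 17 ramifies in K.

ramified — (17) = 𝔭²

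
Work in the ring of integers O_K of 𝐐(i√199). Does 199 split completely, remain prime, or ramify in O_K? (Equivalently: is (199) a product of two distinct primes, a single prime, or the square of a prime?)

-199 mod 4 = 1, hence disc K = -199 and O_K = ℤ[(1+√-199)/2].
199 divides disc(K) = -199, so 199 ramifies.

ramifies in O_K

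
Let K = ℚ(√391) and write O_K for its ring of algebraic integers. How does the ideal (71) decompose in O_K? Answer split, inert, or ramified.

391 mod 4 = 3, hence disc K = 4·391 = 1564 and O_K = ℤ[√391].
71 ∤ 1564, so 71 is unramified.
Euler's criterion: 391^35 mod 71 = 1. Thus (391|71) = 1.
d is a quadratic residue mod p, hence 71 splits in O_K.

71 splits in O_K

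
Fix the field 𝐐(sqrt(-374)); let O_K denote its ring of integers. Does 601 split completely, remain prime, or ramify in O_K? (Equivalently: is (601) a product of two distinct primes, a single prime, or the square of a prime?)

split — (601) = 𝔭₁𝔭₂ with 𝔭₁ ≠ 𝔭₂

Since -374 ≢ 1 mod 4, the ring of integers is ℤ[√-374] with discriminant 4·(-374) = -1496.
Since gcd(601, -1496) = 1 the prime 601 does not ramify.
Compute (-374/601) via Euler: 227^((601-1)/2) mod 601 = 1, so (-374/601) = 1.
(-374/601) = 1, so 601 splits.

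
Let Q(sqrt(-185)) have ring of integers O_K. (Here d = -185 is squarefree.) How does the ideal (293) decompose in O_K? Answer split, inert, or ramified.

-185 mod 4 = 3, hence disc K = 4·(-185) = -740 and O_K = ℤ[√-185].
293 ∤ -740, so 293 is unramified.
Legendre symbol by Euler's criterion: (-185/293) ≡ (-185)^146 ≡ 292 (mod 293), i.e. (-185/293) = -1.
d is a non-residue mod p, hence 293 remains inert in O_K.

293 remains inert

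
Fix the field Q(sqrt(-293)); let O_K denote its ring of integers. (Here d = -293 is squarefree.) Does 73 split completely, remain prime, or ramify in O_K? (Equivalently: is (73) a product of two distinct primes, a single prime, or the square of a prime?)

splits completely

d = -293 ≡ 3 (mod 4), so O_K = ℤ[√-293] and disc(K) = 4d = -1172.
disc(K) = -1172 is not divisible by 73; 73 is unramified.
Legendre symbol by Euler's criterion: (-293/73) ≡ (-293)^36 ≡ 1 (mod 73), i.e. (-293/73) = 1.
Legendre symbol 1 ⇒ 73 is split.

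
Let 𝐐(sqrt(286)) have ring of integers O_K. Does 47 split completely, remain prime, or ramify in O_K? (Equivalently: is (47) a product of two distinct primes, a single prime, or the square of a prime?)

286 mod 4 = 2, hence disc K = 4·286 = 1144 and O_K = ℤ[√286].
47 ∤ 1144, so 47 is unramified.
Compute (286/47) via Euler: 4^((47-1)/2) mod 47 = 1, so (286/47) = 1.
(286/47) = 1, so 47 splits.

split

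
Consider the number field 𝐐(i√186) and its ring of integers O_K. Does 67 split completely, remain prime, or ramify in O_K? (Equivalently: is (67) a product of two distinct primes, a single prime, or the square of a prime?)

67 splits in O_K

Since -186 ≢ 1 mod 4, the ring of integers is ℤ[√-186] with discriminant 4·(-186) = -744.
67 ∤ -744, so 67 is unramified.
Legendre symbol by Euler's criterion: (-186/67) ≡ (-186)^33 ≡ 1 (mod 67), i.e. (-186/67) = 1.
d is a quadratic residue mod p, hence 67 splits in O_K.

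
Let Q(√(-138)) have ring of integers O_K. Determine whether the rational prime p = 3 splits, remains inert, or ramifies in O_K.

ramified — (3) = 𝔭²

Since -138 ≢ 1 mod 4, the ring of integers is ℤ[√-138] with discriminant 4·(-138) = -552.
3 divides disc(K) = -552, so 3 ramifies.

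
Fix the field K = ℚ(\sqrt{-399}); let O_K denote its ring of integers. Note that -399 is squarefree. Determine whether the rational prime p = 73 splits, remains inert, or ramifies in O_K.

-399 mod 4 = 1, hence disc K = -399 and O_K = ℤ[(1+√-399)/2].
Since gcd(73, -399) = 1 the prime 73 does not ramify.
Compute (-399/73) via Euler: 39^((73-1)/2) mod 73 = 72, so (-399/73) = -1.
d is a non-residue mod p, hence 73 remains inert in O_K.

p is inert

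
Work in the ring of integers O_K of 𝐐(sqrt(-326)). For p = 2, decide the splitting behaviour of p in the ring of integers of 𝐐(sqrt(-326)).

2 is ramified

-326 mod 4 = 2, hence disc K = 4·(-326) = -1304 and O_K = ℤ[√-326].
2 divides disc(K) = -1304, so 2 ramifies.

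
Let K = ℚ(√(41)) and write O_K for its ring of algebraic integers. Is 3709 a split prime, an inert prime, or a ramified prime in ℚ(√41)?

Since 41 ≡ 1 mod 4, the ring of integers is ℤ[(1+√41)/2] with discriminant 41.
Since gcd(3709, 41) = 1 the prime 3709 does not ramify.
Legendre symbol by Euler's criterion: (41/3709) ≡ 41^1854 ≡ 3708 (mod 3709), i.e. (41/3709) = -1.
Legendre symbol -1 ⇒ 3709 is inert.

inert — (3709) stays prime in O_K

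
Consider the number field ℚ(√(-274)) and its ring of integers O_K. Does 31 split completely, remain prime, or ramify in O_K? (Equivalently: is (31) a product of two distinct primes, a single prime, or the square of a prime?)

-274 mod 4 = 2, hence disc K = 4·(-274) = -1096 and O_K = ℤ[√-274].
31 ∤ -1096, so 31 is unramified.
Compute (-274/31) via Euler: 5^((31-1)/2) mod 31 = 1, so (-274/31) = 1.
d is a quadratic residue mod p, hence 31 splits in O_K.

split — (31) = 𝔭₁𝔭₂ with 𝔭₁ ≠ 𝔭₂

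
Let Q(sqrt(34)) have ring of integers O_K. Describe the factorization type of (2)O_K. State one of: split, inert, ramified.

ramified

d = 34 ≡ 2 (mod 4), so O_K = ℤ[√34] and disc(K) = 4d = 136.
disc(K) = 136 = 2·68, so p = 2 is ramified.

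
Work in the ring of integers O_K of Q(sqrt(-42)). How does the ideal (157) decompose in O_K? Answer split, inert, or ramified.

split — (157) = 𝔭₁𝔭₂ with 𝔭₁ ≠ 𝔭₂

d = -42 ≡ 2 (mod 4), so O_K = ℤ[√-42] and disc(K) = 4d = -168.
disc(K) = -168 is not divisible by 157; 157 is unramified.
Legendre symbol by Euler's criterion: (-42/157) ≡ (-42)^78 ≡ 1 (mod 157), i.e. (-42/157) = 1.
Legendre symbol 1 ⇒ 157 is split.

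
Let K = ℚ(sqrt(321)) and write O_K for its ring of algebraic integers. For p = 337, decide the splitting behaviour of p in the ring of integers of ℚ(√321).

splits completely

d = 321 ≡ 1 (mod 4), so O_K = ℤ[(1+√321)/2] and disc(K) = d = 321.
disc(K) = 321 is not divisible by 337; 337 is unramified.
Euler's criterion: 321^168 mod 337 = 1. Thus (321|337) = 1.
d is a quadratic residue mod p, hence 337 splits in O_K.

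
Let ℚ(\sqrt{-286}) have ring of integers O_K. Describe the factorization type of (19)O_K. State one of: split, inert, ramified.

inert — (19) stays prime in O_K

d = -286 ≡ 2 (mod 4), so O_K = ℤ[√-286] and disc(K) = 4d = -1144.
disc(K) = -1144 is not divisible by 19; 19 is unramified.
Euler's criterion: (-286)^9 mod 19 = 18. Thus (-286|19) = -1.
d is a non-residue mod p, hence 19 remains inert in O_K.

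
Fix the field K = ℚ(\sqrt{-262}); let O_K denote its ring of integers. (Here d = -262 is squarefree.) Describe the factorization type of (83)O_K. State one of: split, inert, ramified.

d = -262 ≡ 2 (mod 4), so O_K = ℤ[√-262] and disc(K) = 4d = -1048.
Since gcd(83, -1048) = 1 the prime 83 does not ramify.
Legendre symbol by Euler's criterion: (-262/83) ≡ (-262)^41 ≡ 1 (mod 83), i.e. (-262/83) = 1.
Legendre symbol 1 ⇒ 83 is split.

83 splits in O_K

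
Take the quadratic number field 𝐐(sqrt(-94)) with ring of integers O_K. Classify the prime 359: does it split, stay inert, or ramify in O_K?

-94 mod 4 = 2, hence disc K = 4·(-94) = -376 and O_K = ℤ[√-94].
Since gcd(359, -376) = 1 the prime 359 does not ramify.
Legendre symbol by Euler's criterion: (-94/359) ≡ (-94)^179 ≡ 358 (mod 359), i.e. (-94/359) = -1.
(-94/359) = -1, so 359 is inert.

p is inert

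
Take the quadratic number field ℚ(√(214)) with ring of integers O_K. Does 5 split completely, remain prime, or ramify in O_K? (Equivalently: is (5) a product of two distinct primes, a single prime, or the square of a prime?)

split

d = 214 ≡ 2 (mod 4), so O_K = ℤ[√214] and disc(K) = 4d = 856.
Since gcd(5, 856) = 1 the prime 5 does not ramify.
Legendre symbol by Euler's criterion: (214/5) ≡ 214^2 ≡ 1 (mod 5), i.e. (214/5) = 1.
d is a quadratic residue mod p, hence 5 splits in O_K.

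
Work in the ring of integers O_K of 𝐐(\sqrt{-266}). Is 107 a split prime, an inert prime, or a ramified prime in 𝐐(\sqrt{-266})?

Since -266 ≢ 1 mod 4, the ring of integers is ℤ[√-266] with discriminant 4·(-266) = -1064.
107 ∤ -1064, so 107 is unramified.
Euler's criterion: (-266)^53 mod 107 = 106. Thus (-266|107) = -1.
(-266/107) = -1, so 107 is inert.

p is inert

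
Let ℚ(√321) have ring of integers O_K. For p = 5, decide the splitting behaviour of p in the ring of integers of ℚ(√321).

Since 321 ≡ 1 mod 4, the ring of integers is ℤ[(1+√321)/2] with discriminant 321.
5 ∤ 321, so 5 is unramified.
Euler's criterion: 321^2 mod 5 = 1. Thus (321|5) = 1.
(321/5) = 1, so 5 splits.

splits completely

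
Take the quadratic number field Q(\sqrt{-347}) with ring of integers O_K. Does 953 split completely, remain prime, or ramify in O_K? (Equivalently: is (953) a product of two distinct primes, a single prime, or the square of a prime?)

Since -347 ≡ 1 mod 4, the ring of integers is ℤ[(1+√-347)/2] with discriminant -347.
953 ∤ -347, so 953 is unramified.
Legendre symbol by Euler's criterion: (-347/953) ≡ (-347)^476 ≡ 1 (mod 953), i.e. (-347/953) = 1.
d is a quadratic residue mod p, hence 953 splits in O_K.

953 splits in O_K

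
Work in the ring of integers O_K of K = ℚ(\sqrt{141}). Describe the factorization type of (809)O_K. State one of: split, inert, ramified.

split — (809) = 𝔭₁𝔭₂ with 𝔭₁ ≠ 𝔭₂

Since 141 ≡ 1 mod 4, the ring of integers is ℤ[(1+√141)/2] with discriminant 141.
Since gcd(809, 141) = 1 the prime 809 does not ramify.
Euler's criterion: 141^404 mod 809 = 1. Thus (141|809) = 1.
(141/809) = 1, so 809 splits.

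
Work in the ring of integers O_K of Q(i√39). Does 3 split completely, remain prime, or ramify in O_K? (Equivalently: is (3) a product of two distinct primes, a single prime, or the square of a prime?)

Since -39 ≡ 1 mod 4, the ring of integers is ℤ[(1+√-39)/2] with discriminant -39.
Ramification test: 3 | -39. The prime 3 ramifies in K.

3 is ramified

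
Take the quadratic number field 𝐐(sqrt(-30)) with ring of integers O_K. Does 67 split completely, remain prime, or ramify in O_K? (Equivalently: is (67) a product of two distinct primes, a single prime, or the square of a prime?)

p splits

d = -30 ≡ 2 (mod 4), so O_K = ℤ[√-30] and disc(K) = 4d = -120.
67 ∤ -120, so 67 is unramified.
(-30/67) = 37^33 mod 67 = 1, giving Legendre symbol 1.
Legendre symbol 1 ⇒ 67 is split.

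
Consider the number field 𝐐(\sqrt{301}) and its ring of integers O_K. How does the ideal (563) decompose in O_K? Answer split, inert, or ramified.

d = 301 ≡ 1 (mod 4), so O_K = ℤ[(1+√301)/2] and disc(K) = d = 301.
563 ∤ 301, so 563 is unramified.
(301/563) = 301^281 mod 563 = 562, giving Legendre symbol -1.
d is a non-residue mod p, hence 563 remains inert in O_K.

inert — (563) stays prime in O_K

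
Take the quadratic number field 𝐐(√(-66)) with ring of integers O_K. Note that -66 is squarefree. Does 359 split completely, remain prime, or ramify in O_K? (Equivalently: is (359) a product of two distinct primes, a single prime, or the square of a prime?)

inert

Since -66 ≢ 1 mod 4, the ring of integers is ℤ[√-66] with discriminant 4·(-66) = -264.
359 ∤ -264, so 359 is unramified.
Compute (-66/359) via Euler: 293^((359-1)/2) mod 359 = 358, so (-66/359) = -1.
d is a non-residue mod p, hence 359 remains inert in O_K.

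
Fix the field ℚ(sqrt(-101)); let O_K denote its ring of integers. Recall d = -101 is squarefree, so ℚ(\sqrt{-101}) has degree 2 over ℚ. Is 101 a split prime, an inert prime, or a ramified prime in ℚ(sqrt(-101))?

d = -101 ≡ 3 (mod 4), so O_K = ℤ[√-101] and disc(K) = 4d = -404.
Ramification test: 101 | -404. The prime 101 ramifies in K.

ramified — (101) = 𝔭²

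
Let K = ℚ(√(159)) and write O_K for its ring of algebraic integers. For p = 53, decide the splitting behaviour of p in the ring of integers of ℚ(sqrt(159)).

159 mod 4 = 3, hence disc K = 4·159 = 636 and O_K = ℤ[√159].
53 divides disc(K) = 636, so 53 ramifies.

ramifies in O_K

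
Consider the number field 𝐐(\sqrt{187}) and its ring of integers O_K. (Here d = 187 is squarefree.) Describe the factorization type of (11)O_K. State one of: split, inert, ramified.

d = 187 ≡ 3 (mod 4), so O_K = ℤ[√187] and disc(K) = 4d = 748.
11 divides disc(K) = 748, so 11 ramifies.

ramified — (11) = 𝔭²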